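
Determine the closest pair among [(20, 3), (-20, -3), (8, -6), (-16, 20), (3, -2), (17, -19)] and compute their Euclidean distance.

Computing all pairwise distances among 6 points:

d((20, 3), (-20, -3)) = 40.4475
d((20, 3), (8, -6)) = 15.0
d((20, 3), (-16, 20)) = 39.8121
d((20, 3), (3, -2)) = 17.72
d((20, 3), (17, -19)) = 22.2036
d((-20, -3), (8, -6)) = 28.1603
d((-20, -3), (-16, 20)) = 23.3452
d((-20, -3), (3, -2)) = 23.0217
d((-20, -3), (17, -19)) = 40.3113
d((8, -6), (-16, 20)) = 35.3836
d((8, -6), (3, -2)) = 6.4031 <-- minimum
d((8, -6), (17, -19)) = 15.8114
d((-16, 20), (3, -2)) = 29.0689
d((-16, 20), (17, -19)) = 51.0882
d((3, -2), (17, -19)) = 22.0227

Closest pair: (8, -6) and (3, -2) with distance 6.4031

The closest pair is (8, -6) and (3, -2) with Euclidean distance 6.4031. For 6 points, brute-force pairwise comparison is shown above. For large n, the divide-and-conquer algorithm (sort by x, recurse on halves, check the dividing strip) achieves O(n log n).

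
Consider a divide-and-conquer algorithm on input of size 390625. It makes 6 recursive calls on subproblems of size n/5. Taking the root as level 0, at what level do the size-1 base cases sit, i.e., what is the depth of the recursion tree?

For divide and conquer with division factor 5:

Problem sizes at each level:
Level 0: 390625
Level 1: 78125
Level 2: 15625
Level 3: 3125
Level 4: 625
Level 5: 125
Level 6: 25
Level 7: 5
Level 8: 1

The root is level 0 and the size-1 base case is level 8 (the tree spans levels 0 through 8, i.e. 9 levels counting the root), so the depth is the number of divisions: log_5(390625) = 8

The recursion tree depth is log_5(390625) = 8. At each level, the problem size is divided by 5, so it takes 8 divisions to reduce to a base case of size 1. The algorithm makes 6 recursive calls at each level.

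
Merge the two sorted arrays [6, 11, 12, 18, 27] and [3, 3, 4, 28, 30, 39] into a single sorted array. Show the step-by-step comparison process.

Merging process:

Compare 6 vs 3: take 3 from right. Merged: [3]
Compare 6 vs 3: take 3 from right. Merged: [3, 3]
Compare 6 vs 4: take 4 from right. Merged: [3, 3, 4]
Compare 6 vs 28: take 6 from left. Merged: [3, 3, 4, 6]
Compare 11 vs 28: take 11 from left. Merged: [3, 3, 4, 6, 11]
Compare 12 vs 28: take 12 from left. Merged: [3, 3, 4, 6, 11, 12]
Compare 18 vs 28: take 18 from left. Merged: [3, 3, 4, 6, 11, 12, 18]
Compare 27 vs 28: take 27 from left. Merged: [3, 3, 4, 6, 11, 12, 18, 27]
Append remaining from right: [28, 30, 39]. Merged: [3, 3, 4, 6, 11, 12, 18, 27, 28, 30, 39]

Final merged array: [3, 3, 4, 6, 11, 12, 18, 27, 28, 30, 39]
Total comparisons: 8

The merged array is [3, 3, 4, 6, 11, 12, 18, 27, 28, 30, 39], requiring 8 comparisons. The merge step runs in O(n) time where n is the total number of elements.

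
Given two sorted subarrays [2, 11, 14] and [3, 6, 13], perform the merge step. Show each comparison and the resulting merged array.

Merging process:

Compare 2 vs 3: take 2 from left. Merged: [2]
Compare 11 vs 3: take 3 from right. Merged: [2, 3]
Compare 11 vs 6: take 6 from right. Merged: [2, 3, 6]
Compare 11 vs 13: take 11 from left. Merged: [2, 3, 6, 11]
Compare 14 vs 13: take 13 from right. Merged: [2, 3, 6, 11, 13]
Append remaining from left: [14]. Merged: [2, 3, 6, 11, 13, 14]

Final merged array: [2, 3, 6, 11, 13, 14]
Total comparisons: 5

The merged array is [2, 3, 6, 11, 13, 14], requiring 5 comparisons. The merge step runs in O(n) time where n is the total number of elements.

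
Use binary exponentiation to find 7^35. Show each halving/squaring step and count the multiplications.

Computing 7^35 by squaring (build up from 7^1; each line after the first costs one multiplication):

7^1 = 7
7^2 = (7^1)^2 = 7^2 = 49
7^4 = (7^2)^2 = 49^2 = 2401
7^8 = (7^4)^2 = 2401^2 = 5764801
7^16 = (7^8)^2 = 5764801^2 = 33232930569601
7^17 = 7 * 7^16 = 7 * 33232930569601 = 232630513987207
7^34 = (7^17)^2 = 232630513987207^2 = 54116956037952111668959660849
7^35 = 7 * 7^34 = 7 * 54116956037952111668959660849 = 378818692265664781682717625943

Result: 378818692265664781682717625943
Multiplications needed: 7 (7 lines after 7^1)

7^35 = 378818692265664781682717625943. Using exponentiation by squaring, this requires 7 multiplications. The key idea: if the exponent is even, square the half-power; if odd, multiply by the base once.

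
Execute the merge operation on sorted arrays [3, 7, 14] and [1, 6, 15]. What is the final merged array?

Merging process:

Compare 3 vs 1: take 1 from right. Merged: [1]
Compare 3 vs 6: take 3 from left. Merged: [1, 3]
Compare 7 vs 6: take 6 from right. Merged: [1, 3, 6]
Compare 7 vs 15: take 7 from left. Merged: [1, 3, 6, 7]
Compare 14 vs 15: take 14 from left. Merged: [1, 3, 6, 7, 14]
Append remaining from right: [15]. Merged: [1, 3, 6, 7, 14, 15]

Final merged array: [1, 3, 6, 7, 14, 15]
Total comparisons: 5

The merged array is [1, 3, 6, 7, 14, 15], requiring 5 comparisons. The merge step runs in O(n) time where n is the total number of elements.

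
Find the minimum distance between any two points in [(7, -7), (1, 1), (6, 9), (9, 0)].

Computing all pairwise distances among 4 points:

d((7, -7), (1, 1)) = 10.0
d((7, -7), (6, 9)) = 16.0312
d((7, -7), (9, 0)) = 7.2801 <-- minimum
d((1, 1), (6, 9)) = 9.434
d((1, 1), (9, 0)) = 8.0623
d((6, 9), (9, 0)) = 9.4868

Closest pair: (7, -7) and (9, 0) with distance 7.2801

The closest pair is (7, -7) and (9, 0) with Euclidean distance 7.2801. For 4 points, brute-force pairwise comparison is shown above. For large n, the divide-and-conquer algorithm (sort by x, recurse on halves, check the dividing strip) achieves O(n log n).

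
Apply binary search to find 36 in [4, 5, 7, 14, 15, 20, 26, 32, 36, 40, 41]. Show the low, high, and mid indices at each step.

Binary search for 36 in [4, 5, 7, 14, 15, 20, 26, 32, 36, 40, 41]:

lo=0, hi=10, mid=5, arr[mid]=20 -> 20 < 36, search right half
lo=6, hi=10, mid=8, arr[mid]=36 -> Found target at index 8!

Binary search finds 36 at index 8 after 2 comparisons. The search repeatedly halves the search space by comparing with the middle element.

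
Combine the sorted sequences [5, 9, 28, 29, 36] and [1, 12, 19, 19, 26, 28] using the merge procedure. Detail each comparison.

Merging process:

Compare 5 vs 1: take 1 from right. Merged: [1]
Compare 5 vs 12: take 5 from left. Merged: [1, 5]
Compare 9 vs 12: take 9 from left. Merged: [1, 5, 9]
Compare 28 vs 12: take 12 from right. Merged: [1, 5, 9, 12]
Compare 28 vs 19: take 19 from right. Merged: [1, 5, 9, 12, 19]
Compare 28 vs 19: take 19 from right. Merged: [1, 5, 9, 12, 19, 19]
Compare 28 vs 26: take 26 from right. Merged: [1, 5, 9, 12, 19, 19, 26]
Compare 28 vs 28: take 28 from left. Merged: [1, 5, 9, 12, 19, 19, 26, 28]
Compare 29 vs 28: take 28 from right. Merged: [1, 5, 9, 12, 19, 19, 26, 28, 28]
Append remaining from left: [29, 36]. Merged: [1, 5, 9, 12, 19, 19, 26, 28, 28, 29, 36]

Final merged array: [1, 5, 9, 12, 19, 19, 26, 28, 28, 29, 36]
Total comparisons: 9

The merged array is [1, 5, 9, 12, 19, 19, 26, 28, 28, 29, 36], requiring 9 comparisons. The merge step runs in O(n) time where n is the total number of elements.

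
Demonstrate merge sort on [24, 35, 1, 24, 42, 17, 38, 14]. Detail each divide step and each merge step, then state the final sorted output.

Merge sort trace:

Split: [24, 35, 1, 24, 42, 17, 38, 14] -> [24, 35, 1, 24] and [42, 17, 38, 14]
  Split: [24, 35, 1, 24] -> [24, 35] and [1, 24]
    Split: [24, 35] -> [24] and [35]
    Merge: [24] + [35] -> [24, 35]
    Split: [1, 24] -> [1] and [24]
    Merge: [1] + [24] -> [1, 24]
  Merge: [24, 35] + [1, 24] -> [1, 24, 24, 35]
  Split: [42, 17, 38, 14] -> [42, 17] and [38, 14]
    Split: [42, 17] -> [42] and [17]
    Merge: [42] + [17] -> [17, 42]
    Split: [38, 14] -> [38] and [14]
    Merge: [38] + [14] -> [14, 38]
  Merge: [17, 42] + [14, 38] -> [14, 17, 38, 42]
Merge: [1, 24, 24, 35] + [14, 17, 38, 42] -> [1, 14, 17, 24, 24, 35, 38, 42]

Final sorted array: [1, 14, 17, 24, 24, 35, 38, 42]

The merge sort proceeds by recursively splitting the array and merging sorted halves.
After all merges, the sorted array is [1, 14, 17, 24, 24, 35, 38, 42].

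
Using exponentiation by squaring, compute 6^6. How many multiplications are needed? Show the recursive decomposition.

Computing 6^6 by squaring (build up from 6^1; each line after the first costs one multiplication):

6^1 = 6
6^2 = (6^1)^2 = 6^2 = 36
6^3 = 6 * 6^2 = 6 * 36 = 216
6^6 = (6^3)^2 = 216^2 = 46656

Result: 46656
Multiplications needed: 3 (3 lines after 6^1)

6^6 = 46656. Using exponentiation by squaring, this requires 3 multiplications. The key idea: if the exponent is even, square the half-power; if odd, multiply by the base once.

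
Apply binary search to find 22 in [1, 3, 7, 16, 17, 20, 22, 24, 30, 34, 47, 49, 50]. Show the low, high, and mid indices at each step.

Binary search for 22 in [1, 3, 7, 16, 17, 20, 22, 24, 30, 34, 47, 49, 50]:

lo=0, hi=12, mid=6, arr[mid]=22 -> Found target at index 6!

Binary search finds 22 at index 6 after 1 comparisons. The search repeatedly halves the search space by comparing with the middle element.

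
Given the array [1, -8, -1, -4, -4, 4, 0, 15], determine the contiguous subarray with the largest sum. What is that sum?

Using Kadane's algorithm on [1, -8, -1, -4, -4, 4, 0, 15]:

Scanning through the array:
Position 1 (value -8): max_ending_here = -7, max_so_far = 1
Position 2 (value -1): max_ending_here = -1, max_so_far = 1
Position 3 (value -4): max_ending_here = -4, max_so_far = 1
Position 4 (value -4): max_ending_here = -4, max_so_far = 1
Position 5 (value 4): max_ending_here = 4, max_so_far = 4
Position 6 (value 0): max_ending_here = 4, max_so_far = 4
Position 7 (value 15): max_ending_here = 19, max_so_far = 19

Maximum subarray: [4, 0, 15]
Maximum sum: 19

The maximum subarray is [4, 0, 15] with sum 19. This subarray runs from index 5 to index 7.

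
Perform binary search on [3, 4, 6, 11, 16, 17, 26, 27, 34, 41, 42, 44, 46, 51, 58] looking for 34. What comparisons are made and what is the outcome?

Binary search for 34 in [3, 4, 6, 11, 16, 17, 26, 27, 34, 41, 42, 44, 46, 51, 58]:

lo=0, hi=14, mid=7, arr[mid]=27 -> 27 < 34, search right half
lo=8, hi=14, mid=11, arr[mid]=44 -> 44 > 34, search left half
lo=8, hi=10, mid=9, arr[mid]=41 -> 41 > 34, search left half
lo=8, hi=8, mid=8, arr[mid]=34 -> Found target at index 8!

Binary search finds 34 at index 8 after 4 comparisons. The search repeatedly halves the search space by comparing with the middle element.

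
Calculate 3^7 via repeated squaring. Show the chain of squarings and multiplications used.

Computing 3^7 by squaring (build up from 3^1; each line after the first costs one multiplication):

3^1 = 3
3^2 = (3^1)^2 = 3^2 = 9
3^3 = 3 * 3^2 = 3 * 9 = 27
3^6 = (3^3)^2 = 27^2 = 729
3^7 = 3 * 3^6 = 3 * 729 = 2187

Result: 2187
Multiplications needed: 4 (4 lines after 3^1)

3^7 = 2187. Using exponentiation by squaring, this requires 4 multiplications. The key idea: if the exponent is even, square the half-power; if odd, multiply by the base once.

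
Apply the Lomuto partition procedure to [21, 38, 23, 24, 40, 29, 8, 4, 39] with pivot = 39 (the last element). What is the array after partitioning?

Lomuto partition with pivot = 39:

Initial array: [21, 38, 23, 24, 40, 29, 8, 4, 39]

arr[0]=21 <= 39: swap with position 0, array becomes [21, 38, 23, 24, 40, 29, 8, 4, 39]
arr[1]=38 <= 39: swap with position 1, array becomes [21, 38, 23, 24, 40, 29, 8, 4, 39]
arr[2]=23 <= 39: swap with position 2, array becomes [21, 38, 23, 24, 40, 29, 8, 4, 39]
arr[3]=24 <= 39: swap with position 3, array becomes [21, 38, 23, 24, 40, 29, 8, 4, 39]
arr[4]=40 > 39: no swap
arr[5]=29 <= 39: swap with position 4, array becomes [21, 38, 23, 24, 29, 40, 8, 4, 39]
arr[6]=8 <= 39: swap with position 5, array becomes [21, 38, 23, 24, 29, 8, 40, 4, 39]
arr[7]=4 <= 39: swap with position 6, array becomes [21, 38, 23, 24, 29, 8, 4, 40, 39]

Place pivot at position 7: [21, 38, 23, 24, 29, 8, 4, 39, 40]
Pivot position: 7

After partitioning with pivot 39, the array becomes [21, 38, 23, 24, 29, 8, 4, 39, 40]. The pivot is placed at index 7. All elements to the left of the pivot are <= 39, and all elements to the right are > 39.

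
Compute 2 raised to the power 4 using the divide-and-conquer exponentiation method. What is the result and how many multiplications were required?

Computing 2^4 by squaring (build up from 2^1; each line after the first costs one multiplication):

2^1 = 2
2^2 = (2^1)^2 = 2^2 = 4
2^4 = (2^2)^2 = 4^2 = 16

Result: 16
Multiplications needed: 2 (2 lines after 2^1)

2^4 = 16. Using exponentiation by squaring, this requires 2 multiplications. The key idea: if the exponent is even, square the half-power; if odd, multiply by the base once.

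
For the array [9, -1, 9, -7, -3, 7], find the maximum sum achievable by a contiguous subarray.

Using Kadane's algorithm on [9, -1, 9, -7, -3, 7]:

Scanning through the array:
Position 1 (value -1): max_ending_here = 8, max_so_far = 9
Position 2 (value 9): max_ending_here = 17, max_so_far = 17
Position 3 (value -7): max_ending_here = 10, max_so_far = 17
Position 4 (value -3): max_ending_here = 7, max_so_far = 17
Position 5 (value 7): max_ending_here = 14, max_so_far = 17

Maximum subarray: [9, -1, 9]
Maximum sum: 17

The maximum subarray is [9, -1, 9] with sum 17. This subarray runs from index 0 to index 2.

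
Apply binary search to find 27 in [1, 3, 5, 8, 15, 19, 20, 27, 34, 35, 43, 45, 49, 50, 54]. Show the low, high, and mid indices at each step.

Binary search for 27 in [1, 3, 5, 8, 15, 19, 20, 27, 34, 35, 43, 45, 49, 50, 54]:

lo=0, hi=14, mid=7, arr[mid]=27 -> Found target at index 7!

Binary search finds 27 at index 7 after 1 comparisons. The search repeatedly halves the search space by comparing with the middle element.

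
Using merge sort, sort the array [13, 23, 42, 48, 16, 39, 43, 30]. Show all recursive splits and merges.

Merge sort trace:

Split: [13, 23, 42, 48, 16, 39, 43, 30] -> [13, 23, 42, 48] and [16, 39, 43, 30]
  Split: [13, 23, 42, 48] -> [13, 23] and [42, 48]
    Split: [13, 23] -> [13] and [23]
    Merge: [13] + [23] -> [13, 23]
    Split: [42, 48] -> [42] and [48]
    Merge: [42] + [48] -> [42, 48]
  Merge: [13, 23] + [42, 48] -> [13, 23, 42, 48]
  Split: [16, 39, 43, 30] -> [16, 39] and [43, 30]
    Split: [16, 39] -> [16] and [39]
    Merge: [16] + [39] -> [16, 39]
    Split: [43, 30] -> [43] and [30]
    Merge: [43] + [30] -> [30, 43]
  Merge: [16, 39] + [30, 43] -> [16, 30, 39, 43]
Merge: [13, 23, 42, 48] + [16, 30, 39, 43] -> [13, 16, 23, 30, 39, 42, 43, 48]

Final sorted array: [13, 16, 23, 30, 39, 42, 43, 48]

The merge sort proceeds by recursively splitting the array and merging sorted halves.
After all merges, the sorted array is [13, 16, 23, 30, 39, 42, 43, 48].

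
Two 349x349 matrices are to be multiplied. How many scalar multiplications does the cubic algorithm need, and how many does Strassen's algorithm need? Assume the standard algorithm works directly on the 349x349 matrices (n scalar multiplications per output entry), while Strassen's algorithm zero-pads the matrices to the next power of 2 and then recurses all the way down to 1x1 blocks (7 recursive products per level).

Matrix multiplication for 349x349 matrices:

Strassen's algorithm requires power-of-2 dimensions. Pad 349x349 to 512x512 (next power of 2).

Standard algorithm: 349^3 = 42508549 multiplications
Strassen's algorithm: 7^(log2(512)) = 7^9 = 40353607 multiplications
Savings: 42508549 - 40353607 = 2154942 multiplications

Standard: 42508549 multiplications (349^3). Strassen: 40353607 multiplications (7^9, after padding to 512x512). Strassen reduces 8 recursive multiplications to 7 at each level.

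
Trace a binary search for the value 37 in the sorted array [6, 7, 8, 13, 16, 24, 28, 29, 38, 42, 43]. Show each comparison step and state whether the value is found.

Binary search for 37 in [6, 7, 8, 13, 16, 24, 28, 29, 38, 42, 43]:

lo=0, hi=10, mid=5, arr[mid]=24 -> 24 < 37, search right half
lo=6, hi=10, mid=8, arr[mid]=38 -> 38 > 37, search left half
lo=6, hi=7, mid=6, arr[mid]=28 -> 28 < 37, search right half
lo=7, hi=7, mid=7, arr[mid]=29 -> 29 < 37, search right half
lo=8 > hi=7, target 37 not found

Binary search determines that 37 is not in the array after 4 comparisons. The search space was exhausted without finding the target.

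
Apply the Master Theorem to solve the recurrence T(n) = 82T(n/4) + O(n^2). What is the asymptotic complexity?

Master Theorem for T(n) = 82T(n/4) + O(n^2):

a = 82, b = 4, c = 2
log_b(a) = log_4(82) = 3.1788

Case 1: c = 2 < log_4(82) = 3.1788
T(n) = O(n^(log_4 82))

For T(n) = 82T(n/4) + O(n^2): log_4(82) = 3.1788. This is Case 1 of the Master Theorem (c < log_b(a), work dominated by leaves), giving O(n^(log_4 82)).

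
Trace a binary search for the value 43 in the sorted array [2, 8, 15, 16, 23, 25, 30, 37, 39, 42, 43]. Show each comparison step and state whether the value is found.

Binary search for 43 in [2, 8, 15, 16, 23, 25, 30, 37, 39, 42, 43]:

lo=0, hi=10, mid=5, arr[mid]=25 -> 25 < 43, search right half
lo=6, hi=10, mid=8, arr[mid]=39 -> 39 < 43, search right half
lo=9, hi=10, mid=9, arr[mid]=42 -> 42 < 43, search right half
lo=10, hi=10, mid=10, arr[mid]=43 -> Found target at index 10!

Binary search finds 43 at index 10 after 4 comparisons. The search repeatedly halves the search space by comparing with the middle element.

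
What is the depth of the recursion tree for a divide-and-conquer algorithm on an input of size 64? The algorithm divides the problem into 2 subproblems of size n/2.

For divide and conquer with division factor 2:

Problem sizes at each level:
Level 0: 64
Level 1: 32
Level 2: 16
Level 3: 8
Level 4: 4
Level 5: 2
Level 6: 1

The root is level 0 and the size-1 base case is level 6 (the tree spans levels 0 through 6, i.e. 7 levels counting the root), so the depth is the number of divisions: log_2(64) = 6

The recursion tree depth is log_2(64) = 6. At each level, the problem size is divided by 2, so it takes 6 divisions to reduce to a base case of size 1. The algorithm makes 2 recursive calls at each level.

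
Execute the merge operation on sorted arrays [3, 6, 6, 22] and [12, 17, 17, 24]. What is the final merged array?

Merging process:

Compare 3 vs 12: take 3 from left. Merged: [3]
Compare 6 vs 12: take 6 from left. Merged: [3, 6]
Compare 6 vs 12: take 6 from left. Merged: [3, 6, 6]
Compare 22 vs 12: take 12 from right. Merged: [3, 6, 6, 12]
Compare 22 vs 17: take 17 from right. Merged: [3, 6, 6, 12, 17]
Compare 22 vs 17: take 17 from right. Merged: [3, 6, 6, 12, 17, 17]
Compare 22 vs 24: take 22 from left. Merged: [3, 6, 6, 12, 17, 17, 22]
Append remaining from right: [24]. Merged: [3, 6, 6, 12, 17, 17, 22, 24]

Final merged array: [3, 6, 6, 12, 17, 17, 22, 24]
Total comparisons: 7

The merged array is [3, 6, 6, 12, 17, 17, 22, 24], requiring 7 comparisons. The merge step runs in O(n) time where n is the total number of elements.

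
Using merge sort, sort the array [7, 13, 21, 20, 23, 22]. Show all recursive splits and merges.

Merge sort trace:

Split: [7, 13, 21, 20, 23, 22] -> [7, 13, 21] and [20, 23, 22]
  Split: [7, 13, 21] -> [7] and [13, 21]
    Split: [13, 21] -> [13] and [21]
    Merge: [13] + [21] -> [13, 21]
  Merge: [7] + [13, 21] -> [7, 13, 21]
  Split: [20, 23, 22] -> [20] and [23, 22]
    Split: [23, 22] -> [23] and [22]
    Merge: [23] + [22] -> [22, 23]
  Merge: [20] + [22, 23] -> [20, 22, 23]
Merge: [7, 13, 21] + [20, 22, 23] -> [7, 13, 20, 21, 22, 23]

Final sorted array: [7, 13, 20, 21, 22, 23]

The merge sort proceeds by recursively splitting the array and merging sorted halves.
After all merges, the sorted array is [7, 13, 20, 21, 22, 23].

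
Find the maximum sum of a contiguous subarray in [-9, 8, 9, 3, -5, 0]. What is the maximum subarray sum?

Using Kadane's algorithm on [-9, 8, 9, 3, -5, 0]:

Scanning through the array:
Position 1 (value 8): max_ending_here = 8, max_so_far = 8
Position 2 (value 9): max_ending_here = 17, max_so_far = 17
Position 3 (value 3): max_ending_here = 20, max_so_far = 20
Position 4 (value -5): max_ending_here = 15, max_so_far = 20
Position 5 (value 0): max_ending_here = 15, max_so_far = 20

Maximum subarray: [8, 9, 3]
Maximum sum: 20

The maximum subarray is [8, 9, 3] with sum 20. This subarray runs from index 1 to index 3.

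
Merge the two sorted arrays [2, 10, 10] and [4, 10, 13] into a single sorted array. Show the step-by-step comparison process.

Merging process:

Compare 2 vs 4: take 2 from left. Merged: [2]
Compare 10 vs 4: take 4 from right. Merged: [2, 4]
Compare 10 vs 10: take 10 from left. Merged: [2, 4, 10]
Compare 10 vs 10: take 10 from left. Merged: [2, 4, 10, 10]
Append remaining from right: [10, 13]. Merged: [2, 4, 10, 10, 10, 13]

Final merged array: [2, 4, 10, 10, 10, 13]
Total comparisons: 4

The merged array is [2, 4, 10, 10, 10, 13], requiring 4 comparisons. The merge step runs in O(n) time where n is the total number of elements.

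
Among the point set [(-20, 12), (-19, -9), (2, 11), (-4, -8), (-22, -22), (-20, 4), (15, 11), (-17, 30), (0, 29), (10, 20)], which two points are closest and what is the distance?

Computing all pairwise distances among 10 points:

d((-20, 12), (-19, -9)) = 21.0238
d((-20, 12), (2, 11)) = 22.0227
d((-20, 12), (-4, -8)) = 25.6125
d((-20, 12), (-22, -22)) = 34.0588
d((-20, 12), (-20, 4)) = 8.0 <-- minimum
d((-20, 12), (15, 11)) = 35.0143
d((-20, 12), (-17, 30)) = 18.2483
d((-20, 12), (0, 29)) = 26.2488
d((-20, 12), (10, 20)) = 31.0483
d((-19, -9), (2, 11)) = 29.0
d((-19, -9), (-4, -8)) = 15.0333
d((-19, -9), (-22, -22)) = 13.3417
d((-19, -9), (-20, 4)) = 13.0384
d((-19, -9), (15, 11)) = 39.4462
d((-19, -9), (-17, 30)) = 39.0512
d((-19, -9), (0, 29)) = 42.4853
d((-19, -9), (10, 20)) = 41.0122
d((2, 11), (-4, -8)) = 19.9249
d((2, 11), (-22, -22)) = 40.8044
d((2, 11), (-20, 4)) = 23.0868
d((2, 11), (15, 11)) = 13.0
d((2, 11), (-17, 30)) = 26.8701
d((2, 11), (0, 29)) = 18.1108
d((2, 11), (10, 20)) = 12.0416
d((-4, -8), (-22, -22)) = 22.8035
d((-4, -8), (-20, 4)) = 20.0
d((-4, -8), (15, 11)) = 26.8701
d((-4, -8), (-17, 30)) = 40.1622
d((-4, -8), (0, 29)) = 37.2156
d((-4, -8), (10, 20)) = 31.305
d((-22, -22), (-20, 4)) = 26.0768
d((-22, -22), (15, 11)) = 49.5782
d((-22, -22), (-17, 30)) = 52.2398
d((-22, -22), (0, 29)) = 55.5428
d((-22, -22), (10, 20)) = 52.8015
d((-20, 4), (15, 11)) = 35.6931
d((-20, 4), (-17, 30)) = 26.1725
d((-20, 4), (0, 29)) = 32.0156
d((-20, 4), (10, 20)) = 34.0
d((15, 11), (-17, 30)) = 37.2156
d((15, 11), (0, 29)) = 23.4307
d((15, 11), (10, 20)) = 10.2956
d((-17, 30), (0, 29)) = 17.0294
d((-17, 30), (10, 20)) = 28.7924
d((0, 29), (10, 20)) = 13.4536

Closest pair: (-20, 12) and (-20, 4) with distance 8.0

The closest pair is (-20, 12) and (-20, 4) with Euclidean distance 8.0. For 10 points, brute-force pairwise comparison is shown above. For large n, the divide-and-conquer algorithm (sort by x, recurse on halves, check the dividing strip) achieves O(n log n).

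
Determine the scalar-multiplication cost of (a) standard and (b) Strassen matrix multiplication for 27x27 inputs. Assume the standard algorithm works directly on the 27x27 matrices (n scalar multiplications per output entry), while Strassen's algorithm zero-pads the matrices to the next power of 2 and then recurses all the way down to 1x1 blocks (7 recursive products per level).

Matrix multiplication for 27x27 matrices:

Strassen's algorithm requires power-of-2 dimensions. Pad 27x27 to 32x32 (next power of 2).

Standard algorithm: 27^3 = 19683 multiplications
Strassen's algorithm: 7^(log2(32)) = 7^5 = 16807 multiplications
Savings: 19683 - 16807 = 2876 multiplications

Standard: 19683 multiplications (27^3). Strassen: 16807 multiplications (7^5, after padding to 32x32). Strassen reduces 8 recursive multiplications to 7 at each level.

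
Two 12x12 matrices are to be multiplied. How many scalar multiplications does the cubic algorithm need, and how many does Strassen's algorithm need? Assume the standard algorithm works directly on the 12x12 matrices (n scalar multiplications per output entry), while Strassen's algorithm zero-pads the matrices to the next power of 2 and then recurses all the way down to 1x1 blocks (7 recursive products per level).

Matrix multiplication for 12x12 matrices:

Strassen's algorithm requires power-of-2 dimensions. Pad 12x12 to 16x16 (next power of 2).

Standard algorithm: 12^3 = 1728 multiplications
Strassen's algorithm: 7^(log2(16)) = 7^4 = 2401 multiplications
Difference: 1728 - 2401 = -673 (Strassen uses MORE here due to padding overhead — for small or just-over-power-of-2 n, padding can outweigh the per-level savings)

Standard: 1728 multiplications (12^3). Strassen: 2401 multiplications (7^4, after padding to 16x16). Strassen reduces 8 recursive multiplications to 7 at each level.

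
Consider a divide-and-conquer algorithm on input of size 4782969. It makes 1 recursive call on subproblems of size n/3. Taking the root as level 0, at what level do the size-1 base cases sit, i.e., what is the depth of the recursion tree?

For divide and conquer with division factor 3:

Problem sizes at each level:
Level 0: 4782969
Level 1: 1594323
Level 2: 531441
Level 3: 177147
Level 4: 59049
Level 5: 19683
Level 6: 6561
Level 7: 2187
Level 8: 729
Level 9: 243
Level 10: 81
Level 11: 27
Level 12: 9
Level 13: 3
Level 14: 1

The root is level 0 and the size-1 base case is level 14 (the tree spans levels 0 through 14, i.e. 15 levels counting the root), so the depth is the number of divisions: log_3(4782969) = 14

The recursion tree depth is log_3(4782969) = 14. At each level, the problem size is divided by 3, so it takes 14 divisions to reduce to a base case of size 1. The algorithm makes 1 recursive call at each level.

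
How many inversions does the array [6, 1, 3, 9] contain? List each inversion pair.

Finding inversions in [6, 1, 3, 9]:

(0, 1): arr[0]=6 > arr[1]=1
(0, 2): arr[0]=6 > arr[2]=3

Total inversions: 2

The array has 2 inversion(s): (0,1), (0,2). Each pair (i,j) satisfies i < j and arr[i] > arr[j].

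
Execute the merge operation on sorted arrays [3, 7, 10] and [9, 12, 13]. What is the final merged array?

Merging process:

Compare 3 vs 9: take 3 from left. Merged: [3]
Compare 7 vs 9: take 7 from left. Merged: [3, 7]
Compare 10 vs 9: take 9 from right. Merged: [3, 7, 9]
Compare 10 vs 12: take 10 from left. Merged: [3, 7, 9, 10]
Append remaining from right: [12, 13]. Merged: [3, 7, 9, 10, 12, 13]

Final merged array: [3, 7, 9, 10, 12, 13]
Total comparisons: 4

The merged array is [3, 7, 9, 10, 12, 13], requiring 4 comparisons. The merge step runs in O(n) time where n is the total number of elements.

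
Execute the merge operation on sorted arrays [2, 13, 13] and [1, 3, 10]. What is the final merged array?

Merging process:

Compare 2 vs 1: take 1 from right. Merged: [1]
Compare 2 vs 3: take 2 from left. Merged: [1, 2]
Compare 13 vs 3: take 3 from right. Merged: [1, 2, 3]
Compare 13 vs 10: take 10 from right. Merged: [1, 2, 3, 10]
Append remaining from left: [13, 13]. Merged: [1, 2, 3, 10, 13, 13]

Final merged array: [1, 2, 3, 10, 13, 13]
Total comparisons: 4

The merged array is [1, 2, 3, 10, 13, 13], requiring 4 comparisons. The merge step runs in O(n) time where n is the total number of elements.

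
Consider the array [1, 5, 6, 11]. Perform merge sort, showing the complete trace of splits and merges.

Merge sort trace:

Split: [1, 5, 6, 11] -> [1, 5] and [6, 11]
  Split: [1, 5] -> [1] and [5]
  Merge: [1] + [5] -> [1, 5]
  Split: [6, 11] -> [6] and [11]
  Merge: [6] + [11] -> [6, 11]
Merge: [1, 5] + [6, 11] -> [1, 5, 6, 11]

Final sorted array: [1, 5, 6, 11]

The merge sort proceeds by recursively splitting the array and merging sorted halves.
After all merges, the sorted array is [1, 5, 6, 11].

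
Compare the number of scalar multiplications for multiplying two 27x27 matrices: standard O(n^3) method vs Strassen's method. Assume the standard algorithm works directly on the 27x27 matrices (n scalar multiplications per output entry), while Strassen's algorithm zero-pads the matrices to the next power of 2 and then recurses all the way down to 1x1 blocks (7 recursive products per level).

Matrix multiplication for 27x27 matrices:

Strassen's algorithm requires power-of-2 dimensions. Pad 27x27 to 32x32 (next power of 2).

Standard algorithm: 27^3 = 19683 multiplications
Strassen's algorithm: 7^(log2(32)) = 7^5 = 16807 multiplications
Savings: 19683 - 16807 = 2876 multiplications

Standard: 19683 multiplications (27^3). Strassen: 16807 multiplications (7^5, after padding to 32x32). Strassen reduces 8 recursive multiplications to 7 at each level.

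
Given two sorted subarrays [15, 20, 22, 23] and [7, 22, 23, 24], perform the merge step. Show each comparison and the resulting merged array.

Merging process:

Compare 15 vs 7: take 7 from right. Merged: [7]
Compare 15 vs 22: take 15 from left. Merged: [7, 15]
Compare 20 vs 22: take 20 from left. Merged: [7, 15, 20]
Compare 22 vs 22: take 22 from left. Merged: [7, 15, 20, 22]
Compare 23 vs 22: take 22 from right. Merged: [7, 15, 20, 22, 22]
Compare 23 vs 23: take 23 from left. Merged: [7, 15, 20, 22, 22, 23]
Append remaining from right: [23, 24]. Merged: [7, 15, 20, 22, 22, 23, 23, 24]

Final merged array: [7, 15, 20, 22, 22, 23, 23, 24]
Total comparisons: 6

The merged array is [7, 15, 20, 22, 22, 23, 23, 24], requiring 6 comparisons. The merge step runs in O(n) time where n is the total number of elements.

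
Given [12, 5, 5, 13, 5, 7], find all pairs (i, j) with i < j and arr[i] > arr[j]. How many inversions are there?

Finding inversions in [12, 5, 5, 13, 5, 7]:

(0, 1): arr[0]=12 > arr[1]=5
(0, 2): arr[0]=12 > arr[2]=5
(0, 4): arr[0]=12 > arr[4]=5
(0, 5): arr[0]=12 > arr[5]=7
(3, 4): arr[3]=13 > arr[4]=5
(3, 5): arr[3]=13 > arr[5]=7

Total inversions: 6

The array has 6 inversion(s): (0,1), (0,2), (0,4), (0,5), (3,4), (3,5). Each pair (i,j) satisfies i < j and arr[i] > arr[j].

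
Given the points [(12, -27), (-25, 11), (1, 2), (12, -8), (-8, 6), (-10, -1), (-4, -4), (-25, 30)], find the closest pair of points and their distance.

Computing all pairwise distances among 8 points:

d((12, -27), (-25, 11)) = 53.0377
d((12, -27), (1, 2)) = 31.0161
d((12, -27), (12, -8)) = 19.0
d((12, -27), (-8, 6)) = 38.5876
d((12, -27), (-10, -1)) = 34.0588
d((12, -27), (-4, -4)) = 28.0179
d((12, -27), (-25, 30)) = 67.9559
d((-25, 11), (1, 2)) = 27.5136
d((-25, 11), (12, -8)) = 41.5933
d((-25, 11), (-8, 6)) = 17.72
d((-25, 11), (-10, -1)) = 19.2094
d((-25, 11), (-4, -4)) = 25.807
d((-25, 11), (-25, 30)) = 19.0
d((1, 2), (12, -8)) = 14.8661
d((1, 2), (-8, 6)) = 9.8489
d((1, 2), (-10, -1)) = 11.4018
d((1, 2), (-4, -4)) = 7.8102
d((1, 2), (-25, 30)) = 38.2099
d((12, -8), (-8, 6)) = 24.4131
d((12, -8), (-10, -1)) = 23.0868
d((12, -8), (-4, -4)) = 16.4924
d((12, -8), (-25, 30)) = 53.0377
d((-8, 6), (-10, -1)) = 7.2801
d((-8, 6), (-4, -4)) = 10.7703
d((-8, 6), (-25, 30)) = 29.4109
d((-10, -1), (-4, -4)) = 6.7082 <-- minimum
d((-10, -1), (-25, 30)) = 34.4384
d((-4, -4), (-25, 30)) = 39.9625

Closest pair: (-10, -1) and (-4, -4) with distance 6.7082

The closest pair is (-10, -1) and (-4, -4) with Euclidean distance 6.7082. For 8 points, brute-force pairwise comparison is shown above. For large n, the divide-and-conquer algorithm (sort by x, recurse on halves, check the dividing strip) achieves O(n log n).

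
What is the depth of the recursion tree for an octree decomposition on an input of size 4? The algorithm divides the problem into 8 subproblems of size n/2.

For divide and conquer with division factor 2:

Problem sizes at each level:
Level 0: 4
Level 1: 2
Level 2: 1

The root is level 0 and the size-1 base case is level 2 (the tree spans levels 0 through 2, i.e. 3 levels counting the root), so the depth is the number of divisions: log_2(4) = 2

The recursion tree depth is log_2(4) = 2. At each level, the problem size is divided by 2, so it takes 2 divisions to reduce to a base case of size 1. The algorithm makes 8 recursive calls at each level.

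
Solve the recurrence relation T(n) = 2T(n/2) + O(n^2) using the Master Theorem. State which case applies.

Master Theorem for T(n) = 2T(n/2) + O(n^2):

a = 2, b = 2, c = 2
log_b(a) = log_2(2) = 1.0000

Case 3: c = 2 > log_2(2) = 1.0000
T(n) = O(n^2) = O(n^2)

For T(n) = 2T(n/2) + O(n^2): log_2(2) = 1.0000. This is Case 3 of the Master Theorem (c > log_b(a), work dominated by root), giving O(n^2).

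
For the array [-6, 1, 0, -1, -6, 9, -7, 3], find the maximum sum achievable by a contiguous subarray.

Using Kadane's algorithm on [-6, 1, 0, -1, -6, 9, -7, 3]:

Scanning through the array:
Position 1 (value 1): max_ending_here = 1, max_so_far = 1
Position 2 (value 0): max_ending_here = 1, max_so_far = 1
Position 3 (value -1): max_ending_here = 0, max_so_far = 1
Position 4 (value -6): max_ending_here = -6, max_so_far = 1
Position 5 (value 9): max_ending_here = 9, max_so_far = 9
Position 6 (value -7): max_ending_here = 2, max_so_far = 9
Position 7 (value 3): max_ending_here = 5, max_so_far = 9

Maximum subarray: [9]
Maximum sum: 9

The maximum subarray is [9] with sum 9. This subarray runs from index 5 to index 5.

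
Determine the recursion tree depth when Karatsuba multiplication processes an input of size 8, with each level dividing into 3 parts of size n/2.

For divide and conquer with division factor 2:

Problem sizes at each level:
Level 0: 8
Level 1: 4
Level 2: 2
Level 3: 1

The root is level 0 and the size-1 base case is level 3 (the tree spans levels 0 through 3, i.e. 4 levels counting the root), so the depth is the number of divisions: log_2(8) = 3

The recursion tree depth is log_2(8) = 3. At each level, the problem size is divided by 2, so it takes 3 divisions to reduce to a base case of size 1. The algorithm makes 3 recursive calls at each level.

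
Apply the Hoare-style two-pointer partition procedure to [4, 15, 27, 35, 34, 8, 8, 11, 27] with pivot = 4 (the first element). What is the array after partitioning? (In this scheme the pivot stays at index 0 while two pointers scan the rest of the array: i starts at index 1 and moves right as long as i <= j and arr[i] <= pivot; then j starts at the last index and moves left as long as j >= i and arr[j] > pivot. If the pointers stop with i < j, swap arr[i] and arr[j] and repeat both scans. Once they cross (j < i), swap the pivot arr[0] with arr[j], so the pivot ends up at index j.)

Hoare-style two-pointer partition with pivot = 4:

Initial array: [4, 15, 27, 35, 34, 8, 8, 11, 27]

Pointers start at i = 1, j = 8.
i ends at 1, j ends at 0: the pointers have crossed (j < i), so scanning stops.

j = 0, so swapping arr[0] with arr[j] leaves the pivot at position 0: [4, 15, 27, 35, 34, 8, 8, 11, 27]
Pivot position: 0

After partitioning with pivot 4, the array becomes [4, 15, 27, 35, 34, 8, 8, 11, 27]. The pivot is placed at index 0. All elements to the left of the pivot are <= 4, and all elements to the right are > 4.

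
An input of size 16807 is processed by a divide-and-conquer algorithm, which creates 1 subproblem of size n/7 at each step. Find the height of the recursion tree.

For divide and conquer with division factor 7:

Problem sizes at each level:
Level 0: 16807
Level 1: 2401
Level 2: 343
Level 3: 49
Level 4: 7
Level 5: 1

The root is level 0 and the size-1 base case is level 5 (the tree spans levels 0 through 5, i.e. 6 levels counting the root), so the depth is the number of divisions: log_7(16807) = 5

The recursion tree depth is log_7(16807) = 5. At each level, the problem size is divided by 7, so it takes 5 divisions to reduce to a base case of size 1. The algorithm makes 1 recursive call at each level.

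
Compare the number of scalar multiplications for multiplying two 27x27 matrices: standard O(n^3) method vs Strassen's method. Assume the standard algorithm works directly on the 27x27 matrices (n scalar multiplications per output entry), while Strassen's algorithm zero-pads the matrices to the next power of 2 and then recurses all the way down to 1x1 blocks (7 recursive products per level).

Matrix multiplication for 27x27 matrices:

Strassen's algorithm requires power-of-2 dimensions. Pad 27x27 to 32x32 (next power of 2).

Standard algorithm: 27^3 = 19683 multiplications
Strassen's algorithm: 7^(log2(32)) = 7^5 = 16807 multiplications
Savings: 19683 - 16807 = 2876 multiplications

Standard: 19683 multiplications (27^3). Strassen: 16807 multiplications (7^5, after padding to 32x32). Strassen reduces 8 recursive multiplications to 7 at each level.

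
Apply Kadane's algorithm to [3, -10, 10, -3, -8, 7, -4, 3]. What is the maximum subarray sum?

Using Kadane's algorithm on [3, -10, 10, -3, -8, 7, -4, 3]:

Scanning through the array:
Position 1 (value -10): max_ending_here = -7, max_so_far = 3
Position 2 (value 10): max_ending_here = 10, max_so_far = 10
Position 3 (value -3): max_ending_here = 7, max_so_far = 10
Position 4 (value -8): max_ending_here = -1, max_so_far = 10
Position 5 (value 7): max_ending_here = 7, max_so_far = 10
Position 6 (value -4): max_ending_here = 3, max_so_far = 10
Position 7 (value 3): max_ending_here = 6, max_so_far = 10

Maximum subarray: [10]
Maximum sum: 10

The maximum subarray is [10] with sum 10. This subarray runs from index 2 to index 2.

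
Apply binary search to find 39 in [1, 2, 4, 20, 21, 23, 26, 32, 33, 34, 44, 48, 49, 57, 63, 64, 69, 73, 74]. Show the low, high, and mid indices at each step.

Binary search for 39 in [1, 2, 4, 20, 21, 23, 26, 32, 33, 34, 44, 48, 49, 57, 63, 64, 69, 73, 74]:

lo=0, hi=18, mid=9, arr[mid]=34 -> 34 < 39, search right half
lo=10, hi=18, mid=14, arr[mid]=63 -> 63 > 39, search left half
lo=10, hi=13, mid=11, arr[mid]=48 -> 48 > 39, search left half
lo=10, hi=10, mid=10, arr[mid]=44 -> 44 > 39, search left half
lo=10 > hi=9, target 39 not found

Binary search determines that 39 is not in the array after 4 comparisons. The search space was exhausted without finding the target.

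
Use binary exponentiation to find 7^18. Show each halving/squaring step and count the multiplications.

Computing 7^18 by squaring (build up from 7^1; each line after the first costs one multiplication):

7^1 = 7
7^2 = (7^1)^2 = 7^2 = 49
7^4 = (7^2)^2 = 49^2 = 2401
7^8 = (7^4)^2 = 2401^2 = 5764801
7^9 = 7 * 7^8 = 7 * 5764801 = 40353607
7^18 = (7^9)^2 = 40353607^2 = 1628413597910449

Result: 1628413597910449
Multiplications needed: 5 (5 lines after 7^1)

7^18 = 1628413597910449. Using exponentiation by squaring, this requires 5 multiplications. The key idea: if the exponent is even, square the half-power; if odd, multiply by the base once.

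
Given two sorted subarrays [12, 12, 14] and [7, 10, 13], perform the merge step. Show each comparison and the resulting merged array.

Merging process:

Compare 12 vs 7: take 7 from right. Merged: [7]
Compare 12 vs 10: take 10 from right. Merged: [7, 10]
Compare 12 vs 13: take 12 from left. Merged: [7, 10, 12]
Compare 12 vs 13: take 12 from left. Merged: [7, 10, 12, 12]
Compare 14 vs 13: take 13 from right. Merged: [7, 10, 12, 12, 13]
Append remaining from left: [14]. Merged: [7, 10, 12, 12, 13, 14]

Final merged array: [7, 10, 12, 12, 13, 14]
Total comparisons: 5

The merged array is [7, 10, 12, 12, 13, 14], requiring 5 comparisons. The merge step runs in O(n) time where n is the total number of elements.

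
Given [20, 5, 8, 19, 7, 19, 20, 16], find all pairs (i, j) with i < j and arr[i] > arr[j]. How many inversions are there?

Finding inversions in [20, 5, 8, 19, 7, 19, 20, 16]:

(0, 1): arr[0]=20 > arr[1]=5
(0, 2): arr[0]=20 > arr[2]=8
(0, 3): arr[0]=20 > arr[3]=19
(0, 4): arr[0]=20 > arr[4]=7
(0, 5): arr[0]=20 > arr[5]=19
(0, 7): arr[0]=20 > arr[7]=16
(2, 4): arr[2]=8 > arr[4]=7
(3, 4): arr[3]=19 > arr[4]=7
(3, 7): arr[3]=19 > arr[7]=16
(5, 7): arr[5]=19 > arr[7]=16
(6, 7): arr[6]=20 > arr[7]=16

Total inversions: 11

The array has 11 inversion(s): (0,1), (0,2), (0,3), (0,4), (0,5), (0,7), (2,4), (3,4), (3,7), (5,7), (6,7). Each pair (i,j) satisfies i < j and arr[i] > arr[j].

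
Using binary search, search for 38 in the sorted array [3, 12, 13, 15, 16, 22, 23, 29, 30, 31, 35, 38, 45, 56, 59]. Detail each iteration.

Binary search for 38 in [3, 12, 13, 15, 16, 22, 23, 29, 30, 31, 35, 38, 45, 56, 59]:

lo=0, hi=14, mid=7, arr[mid]=29 -> 29 < 38, search right half
lo=8, hi=14, mid=11, arr[mid]=38 -> Found target at index 11!

Binary search finds 38 at index 11 after 2 comparisons. The search repeatedly halves the search space by comparing with the middle element.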